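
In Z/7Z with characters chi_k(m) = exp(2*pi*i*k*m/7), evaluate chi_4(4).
chi_4(4) = zeta_7^16 = exp(4*I*pi/7)

Solution. chi_4(4) = zeta_7^(4*4) = zeta_7^16. Since zeta_7^7 = 1, this equals zeta_7^2 = exp(2*pi*i*2/7) = exp(4*I*pi/7).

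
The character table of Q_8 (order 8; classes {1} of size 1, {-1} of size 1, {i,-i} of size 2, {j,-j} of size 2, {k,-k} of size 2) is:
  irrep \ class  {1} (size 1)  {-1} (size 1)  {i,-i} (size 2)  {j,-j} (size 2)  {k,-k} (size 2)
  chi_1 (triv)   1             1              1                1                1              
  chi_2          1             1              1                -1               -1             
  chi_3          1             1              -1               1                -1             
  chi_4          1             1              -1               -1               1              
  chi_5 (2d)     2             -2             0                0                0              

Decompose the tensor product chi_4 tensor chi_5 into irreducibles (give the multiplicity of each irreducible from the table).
chi_4 tensor chi_5 = chi_5 (all other irreducibles have multiplicity 0).

Solution. The character of a tensor product is the pointwise product (chi_4 * chi_5)(C) = chi_4(C) * chi_5(C):
  {1}: (1)*(2), {-1}: (1)*(-2), {i,-i}: (-1)*(0), {j,-j}: (-1)*(0), {k,-k}: (1)*(0)
so (chi_4 * chi_5) takes values
  {1} -> 2, {-1} -> -2, {i,-i} -> 0, {j,-j} -> 0, {k,-k} -> 0.
Now take the inner product of this character with each irreducible chi from the table, <chi_4*chi_5, chi> = (1/8) sum_C |C| (chi_4*chi_5)(C) conj(chi(C)):
  <chi_4*chi_5, chi_1> = (1/8)[1*(2)*conj(1) + 1*(-2)*conj(1) + 2*(0)*conj(1) + 2*(0)*conj(1) + 2*(0)*conj(1)]
      = (1/8)[(2) + (-2) + (0) + (0) + (0)] = 0/8 = 0
  <chi_4*chi_5, chi_2> = (1/8)[1*(2)*conj(1) + 1*(-2)*conj(1) + 2*(0)*conj(1) + 2*(0)*conj(-1) + 2*(0)*conj(-1)]
      = (1/8)[(2) + (-2) + (0) + (0) + (0)] = 0/8 = 0
  <chi_4*chi_5, chi_3> = (1/8)[1*(2)*conj(1) + 1*(-2)*conj(1) + 2*(0)*conj(-1) + 2*(0)*conj(1) + 2*(0)*conj(-1)]
      = (1/8)[(2) + (-2) + (0) + (0) + (0)] = 0/8 = 0
  <chi_4*chi_5, chi_4> = (1/8)[1*(2)*conj(1) + 1*(-2)*conj(1) + 2*(0)*conj(-1) + 2*(0)*conj(-1) + 2*(0)*conj(1)]
      = (1/8)[(2) + (-2) + (0) + (0) + (0)] = 0/8 = 0
  <chi_4*chi_5, chi_5> = (1/8)[1*(2)*conj(2) + 1*(-2)*conj(-2) + 2*(0)*conj(0) + 2*(0)*conj(0) + 2*(0)*conj(0)]
      = (1/8)[(4) + (4) + (0) + (0) + (0)] = 8/8 = 1
Hence the multiplicities are chi_5: 1. Dimension check: dim(chi_4)*dim(chi_5) = 1*2 = 2 and sum (mult * dim) = 1*2 = 2.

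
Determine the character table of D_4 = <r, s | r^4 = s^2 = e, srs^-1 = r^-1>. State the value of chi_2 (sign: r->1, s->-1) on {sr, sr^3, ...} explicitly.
Conjugacy classes: {e} of size 1, {r^2} of size 1, {r^1, r^3} of size 2, {s, sr^2, ...} of size 2, {sr, sr^3, ...} of size 2.
Character table:
  irrep \ class              {e} (size 1)  {r^2} (size 1)  {r^1, r^3} (size 2)  {s, sr^2, ...} (size 2)  {sr, sr^3, ...} (size 2)
  chi_1 (triv)               1             1               1                    1                        1                       
  chi_2 (sign: r->1, s->-1)  1             1               1                    -1                       -1                      
  chi_3 (r->-1, s->1)        1             1               -1                   1                        -1                      
  chi_4 (r->-1, s->-1)       1             1               -1                   -1                       1                       
  chi_5 (2d, j=1)            2             -2              0                    0                        0                       

Spot check: chi_2 (sign: r->1, s->-1) on {sr, sr^3, ...} = -1.

D_4 has order 2*4 = 8 with 5 conjugacy classes, hence 5 irreducibles. Sum of squared dims 1 + 1 + 1 + 1 + 4 = 8 = |G|. Linear characters come from the abelianisation; the 2-dimensional irreps have character r^k -> 2*cos(2*pi*j*k/4), reflections -> 0.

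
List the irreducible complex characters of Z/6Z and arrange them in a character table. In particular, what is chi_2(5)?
Character table of Z/6Z (irreps indexed chi_0,...,chi_5 with chi_k(m) = zeta_6^(k*m), zeta_6 = exp(2*pi*i/6)):
  irrep \ class  {0} (size 1)  {1} (size 1)    {2} (size 1)    {3} (size 1)  {4} (size 1)    {5} (size 1)  
  chi_0          1             1               1               1             1               1             
  chi_1          1             exp(I*pi/3)     exp(2*I*pi/3)   -1            exp(-2*I*pi/3)  exp(-I*pi/3)  
  chi_2          1             exp(2*I*pi/3)   exp(-2*I*pi/3)  1             exp(2*I*pi/3)   exp(-2*I*pi/3)
  chi_3          1             -1              1               -1            1               -1            
  chi_4          1             exp(-2*I*pi/3)  exp(2*I*pi/3)   1             exp(-2*I*pi/3)  exp(2*I*pi/3) 
  chi_5          1             exp(-I*pi/3)    exp(-2*I*pi/3)  -1            exp(2*I*pi/3)   exp(I*pi/3)   

Spot check: chi_2(5) = zeta_6^(2*5) = zeta_6^10 = exp(-2*I*pi/3).

Proof sketch: Z/6Z is abelian, so all 6 irreducible complex representations are 1-dimensional. They are given by chi_k(m) = zeta_6^(k*m) for k = 0,...,5. Row orthogonality: sum_m chi_k(m) conj(chi_l(m)) = 6 * [k = l].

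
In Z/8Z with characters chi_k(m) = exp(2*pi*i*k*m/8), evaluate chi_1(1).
chi_1(1) = zeta_8^1 = exp(I*pi/4)

Reasoning: chi_1(1) = zeta_8^(1*1) = zeta_8^1. Since zeta_8^8 = 1, this equals zeta_8^1 = exp(2*pi*i*1/8) = exp(I*pi/4).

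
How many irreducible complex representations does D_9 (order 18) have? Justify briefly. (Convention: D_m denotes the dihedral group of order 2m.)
6

Details: The number of irreducible complex representations of a finite group equals its number of conjugacy classes. D_9 has 6 conjugacy classes ((n+3)/2 for n odd), so D_9 (order 18) has exactly 6 irreducible complex representations.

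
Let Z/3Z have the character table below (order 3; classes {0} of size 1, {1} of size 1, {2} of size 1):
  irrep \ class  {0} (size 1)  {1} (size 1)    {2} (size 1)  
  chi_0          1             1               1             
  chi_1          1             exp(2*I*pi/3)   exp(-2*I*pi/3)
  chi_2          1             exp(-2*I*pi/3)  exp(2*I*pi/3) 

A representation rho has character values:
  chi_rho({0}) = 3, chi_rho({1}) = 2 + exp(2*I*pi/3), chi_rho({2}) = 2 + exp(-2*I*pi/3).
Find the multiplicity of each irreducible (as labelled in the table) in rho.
Multiplicities: chi_0: 2, chi_1: 1, chi_2: 0.

Working: Use <chi_rho, chi> = (1/|G|) sum_C |C| * chi_rho(C) * conj(chi(C)) with |G| = 3 for each irreducible chi in the table:
  <chi_rho, chi_0> = (1/3)[1*(3)*conj(1) + 1*(2 + exp(2*I*pi/3))*conj(1) + 1*(2 + exp(-2*I*pi/3))*conj(1)]
      = (1/3)[(3) + (2 + exp(2*I*pi/3)) + (2 + exp(-2*I*pi/3))] = 6/3 = 2
  <chi_rho, chi_1> = (1/3)[1*(3)*conj(1) + 1*(2 + exp(2*I*pi/3))*conj(exp(2*I*pi/3)) + 1*(2 + exp(-2*I*pi/3))*conj(exp(-2*I*pi/3))]
      = (1/3)[(3) + (1 + 2*exp(-2*I*pi/3)) + (1 + 2*exp(2*I*pi/3))] = 3/3 = 1
  <chi_rho, chi_2> = (1/3)[1*(3)*conj(1) + 1*(2 + exp(2*I*pi/3))*conj(exp(-2*I*pi/3)) + 1*(2 + exp(-2*I*pi/3))*conj(exp(2*I*pi/3))]
      = (1/3)[(3) + (exp(-2*I*pi/3) + 2*exp(2*I*pi/3)) + (2*exp(-2*I*pi/3) + exp(2*I*pi/3))] = 0/3 = 0
(Exp terms are combined using exp(i*s)*conj(exp(i*t)) = exp(i*(s-t)), and sums of them are collapsed using the identity that for every m > 1 the m distinct m-th roots of unity sum to 0, e.g. 1 + exp(2*I*pi/3) + exp(-2*I*pi/3) = 0.)
Dimension check: dim(rho) = sum (mult * dim) = 2*1 + 1*1 + 0*1 = 3 = chi_rho(e) = 3.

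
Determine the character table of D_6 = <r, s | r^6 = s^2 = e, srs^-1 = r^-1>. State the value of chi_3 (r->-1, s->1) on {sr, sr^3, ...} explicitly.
Conjugacy classes: {e} of size 1, {r^3} of size 1, {r^1, r^5} of size 2, {r^2, r^4} of size 2, {s, sr^2, ...} of size 3, {sr, sr^3, ...} of size 3.
Character table:
  irrep \ class              {e} (size 1)  {r^3} (size 1)  {r^1, r^5} (size 2)  {r^2, r^4} (size 2)  {s, sr^2, ...} (size 3)  {sr, sr^3, ...} (size 3)
  chi_1 (triv)               1             1               1                    1                    1                        1                       
  chi_2 (sign: r->1, s->-1)  1             1               1                    1                    -1                       -1                      
  chi_3 (r->-1, s->1)        1             -1              -1                   1                    1                        -1                      
  chi_4 (r->-1, s->-1)       1             -1              -1                   1                    -1                       1                       
  chi_5 (2d, j=1)            2             -2              1                    -1                   0                        0                       
  chi_6 (2d, j=2)            2             2               -1                   -1                   0                        0                       

Spot check: chi_3 (r->-1, s->1) on {sr, sr^3, ...} = -1.

Justification: D_6 has order 2*6 = 12 with 6 conjugacy classes, hence 6 irreducibles. Sum of squared dims 1 + 1 + 1 + 1 + 4 + 4 = 12 = |G|. Linear characters come from the abelianisation; the 2-dimensional irreps have character r^k -> 2*cos(2*pi*j*k/6), reflections -> 0.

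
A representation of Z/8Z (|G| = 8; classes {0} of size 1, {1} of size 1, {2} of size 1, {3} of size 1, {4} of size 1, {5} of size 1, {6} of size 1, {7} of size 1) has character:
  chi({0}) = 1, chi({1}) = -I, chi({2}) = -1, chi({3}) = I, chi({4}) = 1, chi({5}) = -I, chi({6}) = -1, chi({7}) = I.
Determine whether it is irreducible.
Irreducible: <chi, chi> = 1.

<chi, chi> = (1/|G|) sum_C |C| * |chi(C)|^2 = (1/8)[1*|1|^2 + 1*|-I|^2 + 1*|-1|^2 + 1*|I|^2 + 1*|1|^2 + 1*|-I|^2 + 1*|-1|^2 + 1*|I|^2]
  = (1/8)[(1) + (1) + (1) + (1) + (1) + (1) + (1) + (1)] = 8/8 = 1.
(Exp terms are combined using exp(i*s)*conj(exp(i*t)) = exp(i*(s-t)), and sums of them are collapsed using the identity that for every m > 1 the m distinct m-th roots of unity sum to 0, e.g. 1 + exp(2*I*pi/3) + exp(-2*I*pi/3) = 0.)
A character is irreducible iff <chi, chi> = 1, so this representation is irreducible.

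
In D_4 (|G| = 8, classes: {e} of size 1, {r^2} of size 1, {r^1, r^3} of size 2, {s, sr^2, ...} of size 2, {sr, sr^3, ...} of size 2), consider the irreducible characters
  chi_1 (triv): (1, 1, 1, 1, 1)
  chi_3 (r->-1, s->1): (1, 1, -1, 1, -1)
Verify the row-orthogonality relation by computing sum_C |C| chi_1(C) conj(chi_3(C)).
Sum = 0; so <chi_1, chi_3> = 0 (distinct irreducibles are orthogonal).

Derivation: Compute term by term over conjugacy classes (|C| * chi_1(C) * conj(chi_3(C))):
  1*(1)*conj(1) + 1*(1)*conj(1) + 2*(1)*conj(-1) + 2*(1)*conj(1) + 2*(1)*conj(-1)
  = (1) + (1) + (-2) + (2) + (-2)
  = 0.
Dividing by |G| = 8 gives 0/8 = 0, matching the row-orthogonality relation <chi_1, chi_3> = [chi_1 = chi_3].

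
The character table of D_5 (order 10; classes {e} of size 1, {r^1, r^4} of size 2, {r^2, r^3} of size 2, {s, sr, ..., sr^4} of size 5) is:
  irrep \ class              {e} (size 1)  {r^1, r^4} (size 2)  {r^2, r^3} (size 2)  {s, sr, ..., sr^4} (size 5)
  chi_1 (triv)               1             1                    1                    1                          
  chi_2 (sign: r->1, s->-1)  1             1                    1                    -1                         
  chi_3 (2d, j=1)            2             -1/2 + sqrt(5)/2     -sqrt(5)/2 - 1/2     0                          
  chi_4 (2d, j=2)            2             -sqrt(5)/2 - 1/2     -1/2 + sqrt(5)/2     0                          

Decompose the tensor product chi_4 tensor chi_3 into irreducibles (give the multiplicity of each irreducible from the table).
chi_4 tensor chi_3 = chi_3 + chi_4 (all other irreducibles have multiplicity 0).

Argument: The character of a tensor product is the pointwise product (chi_4 * chi_3)(C) = chi_4(C) * chi_3(C):
  {e}: (2)*(2), {r^1, r^4}: (-sqrt(5)/2 - 1/2)*(-1/2 + sqrt(5)/2), {r^2, r^3}: (-1/2 + sqrt(5)/2)*(-sqrt(5)/2 - 1/2), {s, sr, ..., sr^4}: (0)*(0)
so (chi_4 * chi_3) takes values
  {e} -> 4, {r^1, r^4} -> -1, {r^2, r^3} -> -1, {s, sr, ..., sr^4} -> 0.
Now take the inner product of this character with each irreducible chi from the table, <chi_4*chi_3, chi> = (1/10) sum_C |C| (chi_4*chi_3)(C) conj(chi(C)):
  <chi_4*chi_3, chi_1> = (1/10)[1*(4)*conj(1) + 2*(-1)*conj(1) + 2*(-1)*conj(1) + 5*(0)*conj(1)]
      = (1/10)[(4) + (-2) + (-2) + (0)] = 0/10 = 0
  <chi_4*chi_3, chi_2> = (1/10)[1*(4)*conj(1) + 2*(-1)*conj(1) + 2*(-1)*conj(1) + 5*(0)*conj(-1)]
      = (1/10)[(4) + (-2) + (-2) + (0)] = 0/10 = 0
  <chi_4*chi_3, chi_3> = (1/10)[1*(4)*conj(2) + 2*(-1)*conj(-1/2 + sqrt(5)/2) + 2*(-1)*conj(-sqrt(5)/2 - 1/2) + 5*(0)*conj(0)]
      = (1/10)[(8) + (1 - sqrt(5)) + (1 + sqrt(5)) + (0)] = 10/10 = 1
  <chi_4*chi_3, chi_4> = (1/10)[1*(4)*conj(2) + 2*(-1)*conj(-sqrt(5)/2 - 1/2) + 2*(-1)*conj(-1/2 + sqrt(5)/2) + 5*(0)*conj(0)]
      = (1/10)[(8) + (1 + sqrt(5)) + (1 - sqrt(5)) + (0)] = 10/10 = 1
Hence the multiplicities are chi_3: 1, chi_4: 1. Dimension check: dim(chi_4)*dim(chi_3) = 2*2 = 4 and sum (mult * dim) = 1*2 + 1*2 = 4.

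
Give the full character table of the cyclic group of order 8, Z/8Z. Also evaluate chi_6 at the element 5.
Character table of Z/8Z (irreps indexed chi_0,...,chi_7 with chi_k(m) = zeta_8^(k*m), zeta_8 = exp(2*pi*i/8)):
  irrep \ class  {0} (size 1)  {1} (size 1)    {2} (size 1)  {3} (size 1)    {4} (size 1)  {5} (size 1)    {6} (size 1)  {7} (size 1)  
  chi_0          1             1               1             1               1             1               1             1             
  chi_1          1             exp(I*pi/4)     I             exp(3*I*pi/4)   -1            exp(-3*I*pi/4)  -I            exp(-I*pi/4)  
  chi_2          1             I               -1            -I              1             I               -1            -I            
  chi_3          1             exp(3*I*pi/4)   -I            exp(I*pi/4)     -1            exp(-I*pi/4)    I             exp(-3*I*pi/4)
  chi_4          1             -1              1             -1              1             -1              1             -1            
  chi_5          1             exp(-3*I*pi/4)  I             exp(-I*pi/4)    -1            exp(I*pi/4)     -I            exp(3*I*pi/4) 
  chi_6          1             -I              -1            I               1             -I              -1            I             
  chi_7          1             exp(-I*pi/4)    -I            exp(-3*I*pi/4)  -1            exp(3*I*pi/4)   I             exp(I*pi/4)   

Spot check: chi_6(5) = zeta_8^(6*5) = zeta_8^30 = -I.

Reasoning: Z/8Z is abelian, so all 8 irreducible complex representations are 1-dimensional. They are given by chi_k(m) = zeta_8^(k*m) for k = 0,...,7. Row orthogonality: sum_m chi_k(m) conj(chi_l(m)) = 8 * [k = l].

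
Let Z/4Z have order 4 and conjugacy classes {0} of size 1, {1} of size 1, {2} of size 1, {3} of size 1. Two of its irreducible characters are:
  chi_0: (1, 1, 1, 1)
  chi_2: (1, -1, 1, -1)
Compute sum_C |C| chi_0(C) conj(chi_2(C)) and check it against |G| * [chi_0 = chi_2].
Sum = 0; so <chi_0, chi_2> = 0 (distinct irreducibles are orthogonal).

Working: Compute term by term over conjugacy classes (|C| * chi_0(C) * conj(chi_2(C))):
  1*(1)*conj(1) + 1*(1)*conj(-1) + 1*(1)*conj(1) + 1*(1)*conj(-1)
  = (1) + (-1) + (1) + (-1)
  = 0.
(Exp terms are combined using exp(i*s)*conj(exp(i*t)) = exp(i*(s-t)), and sums of them are collapsed using the identity that for every m > 1 the m distinct m-th roots of unity sum to 0, e.g. 1 + exp(2*I*pi/3) + exp(-2*I*pi/3) = 0.)
Dividing by |G| = 4 gives 0/4 = 0, matching the row-orthogonality relation <chi_0, chi_2> = [chi_0 = chi_2].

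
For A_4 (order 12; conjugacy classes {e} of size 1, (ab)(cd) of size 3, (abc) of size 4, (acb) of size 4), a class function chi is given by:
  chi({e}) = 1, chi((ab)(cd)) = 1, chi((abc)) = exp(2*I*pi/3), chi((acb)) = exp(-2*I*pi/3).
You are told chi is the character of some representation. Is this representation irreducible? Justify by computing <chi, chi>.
Irreducible: <chi, chi> = 1.

<chi, chi> = (1/|G|) sum_C |C| * |chi(C)|^2 = (1/12)[1*|1|^2 + 3*|1|^2 + 4*|exp(2*I*pi/3)|^2 + 4*|exp(-2*I*pi/3)|^2]
  = (1/12)[(1) + (3) + (4) + (4)] = 12/12 = 1.
(Exp terms are combined using exp(i*s)*conj(exp(i*t)) = exp(i*(s-t)), and sums of them are collapsed using the identity that for every m > 1 the m distinct m-th roots of unity sum to 0, e.g. 1 + exp(2*I*pi/3) + exp(-2*I*pi/3) = 0.)
A character is irreducible iff <chi, chi> = 1, so this representation is irreducible.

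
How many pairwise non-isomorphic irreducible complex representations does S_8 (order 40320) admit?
22

Reasoning: The number of irreducible complex representations of a finite group equals its number of conjugacy classes. Conjugacy classes in S_8 correspond to cycle types, i.e. partitions of 8; there are p(8) = 22 of them, so S_8 (order 40320) has exactly 22 irreducible complex representations.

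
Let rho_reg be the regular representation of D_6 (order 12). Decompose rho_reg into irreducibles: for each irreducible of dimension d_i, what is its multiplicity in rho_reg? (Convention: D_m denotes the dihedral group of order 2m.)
Each irreducible V_i of dimension d_i appears with multiplicity d_i, i.e. rho_reg = (direct sum over all irreducibles V_i) d_i V_i. The irreducible dimensions for D_6 are 1, 1, 1, 1, 2, 2: 4 irreducibles of dimension 1, each with multiplicity 1; 2 irreducibles of dimension 2, each with multiplicity 2. Total dimension 4*1*1 + 2*2*2 = 12 = |G|.

Justification: General theorem: in the regular representation of a finite group G, each irreducible appears with multiplicity equal to its dimension. Check: dim(rho_reg) = sum d_i^2 = 1 + 1 + 1 + 1 + 4 + 4 = 12 = |G|.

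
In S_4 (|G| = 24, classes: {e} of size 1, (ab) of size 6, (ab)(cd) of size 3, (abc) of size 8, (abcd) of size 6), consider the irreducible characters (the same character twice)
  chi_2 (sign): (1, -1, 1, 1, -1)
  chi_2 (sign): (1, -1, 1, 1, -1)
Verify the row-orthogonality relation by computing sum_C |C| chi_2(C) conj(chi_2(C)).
Sum = 24 = |G| = 24; so <chi_2, chi_2> = 1 (norm-1 confirms irreducibility).

Compute term by term over conjugacy classes (|C| * chi_2(C) * conj(chi_2(C))):
  1*(1)*conj(1) + 6*(-1)*conj(-1) + 3*(1)*conj(1) + 8*(1)*conj(1) + 6*(-1)*conj(-1)
  = (1) + (6) + (3) + (8) + (6)
  = 24.
Dividing by |G| = 24 gives 24/24 = 1, matching the row-orthogonality relation <chi_2, chi_2> = [chi_2 = chi_2].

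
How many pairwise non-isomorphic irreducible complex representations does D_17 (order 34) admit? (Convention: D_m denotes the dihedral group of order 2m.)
10

Details: The number of irreducible complex representations of a finite group equals its number of conjugacy classes. D_17 has 10 conjugacy classes ((n+3)/2 for n odd), so D_17 (order 34) has exactly 10 irreducible complex representations.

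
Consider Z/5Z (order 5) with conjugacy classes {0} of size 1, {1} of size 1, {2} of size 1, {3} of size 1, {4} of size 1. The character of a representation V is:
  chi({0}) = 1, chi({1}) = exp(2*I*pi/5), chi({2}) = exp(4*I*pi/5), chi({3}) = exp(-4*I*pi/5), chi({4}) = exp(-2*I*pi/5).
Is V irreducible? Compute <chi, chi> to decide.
Irreducible: <chi, chi> = 1.

Argument: <chi, chi> = (1/|G|) sum_C |C| * |chi(C)|^2 = (1/5)[1*|1|^2 + 1*|exp(2*I*pi/5)|^2 + 1*|exp(4*I*pi/5)|^2 + 1*|exp(-4*I*pi/5)|^2 + 1*|exp(-2*I*pi/5)|^2]
  = (1/5)[(1) + (1) + (1) + (1) + (1)] = 5/5 = 1.
(Exp terms are combined using exp(i*s)*conj(exp(i*t)) = exp(i*(s-t)), and sums of them are collapsed using the identity that for every m > 1 the m distinct m-th roots of unity sum to 0, e.g. 1 + exp(2*I*pi/3) + exp(-2*I*pi/3) = 0.)
A character is irreducible iff <chi, chi> = 1, so this representation is irreducible.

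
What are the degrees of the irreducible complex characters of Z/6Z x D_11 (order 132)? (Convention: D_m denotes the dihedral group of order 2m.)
Dimensions: 1, 1, 1, 1, 1, 1, 1, 1, 1, 1, 1, 1, 2, 2, 2, 2, 2, 2, 2, 2, 2, 2, 2, 2, 2, 2, 2, 2, 2, 2, 2, 2, 2, 2, 2, 2, 2, 2, 2, 2, 2, 2

Argument: There are 42 irreducibles (= number of conjugacy classes). Their dimensions d_i satisfy sum d_i^2 = |G| = 132: 1 + 1 + 1 + 1 + 1 + 1 + 1 + 1 + 1 + 1 + 1 + 1 + 4 + 4 + 4 + 4 + 4 + 4 + 4 + 4 + 4 + 4 + 4 + 4 + 4 + 4 + 4 + 4 + 4 + 4 + 4 + 4 + 4 + 4 + 4 + 4 + 4 + 4 + 4 + 4 + 4 + 4 = 132. (For the product with Z/6Z: each of the 6 1-dim characters of Z/6Z tensors with each irrep of D_11, giving 6 copies of each D_11-dimension.)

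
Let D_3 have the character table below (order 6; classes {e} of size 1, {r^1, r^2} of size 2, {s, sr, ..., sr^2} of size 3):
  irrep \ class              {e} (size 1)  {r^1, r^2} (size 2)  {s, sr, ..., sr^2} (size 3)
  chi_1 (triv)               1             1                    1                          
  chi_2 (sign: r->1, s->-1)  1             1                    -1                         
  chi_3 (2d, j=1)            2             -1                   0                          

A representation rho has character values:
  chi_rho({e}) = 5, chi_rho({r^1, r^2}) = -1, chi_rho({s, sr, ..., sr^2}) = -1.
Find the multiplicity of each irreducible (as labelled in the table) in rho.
Multiplicities: chi_1: 0, chi_2: 1, chi_3: 2.

Why: Use <chi_rho, chi> = (1/|G|) sum_C |C| * chi_rho(C) * conj(chi(C)) with |G| = 6 for each irreducible chi in the table:
  <chi_rho, chi_1> = (1/6)[1*(5)*conj(1) + 2*(-1)*conj(1) + 3*(-1)*conj(1)]
      = (1/6)[(5) + (-2) + (-3)] = 0/6 = 0
  <chi_rho, chi_2> = (1/6)[1*(5)*conj(1) + 2*(-1)*conj(1) + 3*(-1)*conj(-1)]
      = (1/6)[(5) + (-2) + (3)] = 6/6 = 1
  <chi_rho, chi_3> = (1/6)[1*(5)*conj(2) + 2*(-1)*conj(-1) + 3*(-1)*conj(0)]
      = (1/6)[(10) + (2) + (0)] = 12/6 = 2
Dimension check: dim(rho) = sum (mult * dim) = 0*1 + 1*1 + 2*2 = 5 = chi_rho(e) = 5.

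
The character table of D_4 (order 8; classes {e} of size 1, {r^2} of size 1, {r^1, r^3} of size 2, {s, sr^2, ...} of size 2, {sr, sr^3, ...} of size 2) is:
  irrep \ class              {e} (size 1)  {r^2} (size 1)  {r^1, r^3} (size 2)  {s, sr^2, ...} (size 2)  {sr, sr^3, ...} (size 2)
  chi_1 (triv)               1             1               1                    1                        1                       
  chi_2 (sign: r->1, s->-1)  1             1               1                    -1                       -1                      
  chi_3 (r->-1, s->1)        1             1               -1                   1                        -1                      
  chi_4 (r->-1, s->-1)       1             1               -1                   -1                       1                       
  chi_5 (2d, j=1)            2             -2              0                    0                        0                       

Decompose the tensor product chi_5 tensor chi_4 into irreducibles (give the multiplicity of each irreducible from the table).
chi_5 tensor chi_4 = chi_5 (all other irreducibles have multiplicity 0).

Proof sketch: The character of a tensor product is the pointwise product (chi_5 * chi_4)(C) = chi_5(C) * chi_4(C):
  {e}: (2)*(1), {r^2}: (-2)*(1), {r^1, r^3}: (0)*(-1), {s, sr^2, ...}: (0)*(-1), {sr, sr^3, ...}: (0)*(1)
so (chi_5 * chi_4) takes values
  {e} -> 2, {r^2} -> -2, {r^1, r^3} -> 0, {s, sr^2, ...} -> 0, {sr, sr^3, ...} -> 0.
Now take the inner product of this character with each irreducible chi from the table, <chi_5*chi_4, chi> = (1/8) sum_C |C| (chi_5*chi_4)(C) conj(chi(C)):
  <chi_5*chi_4, chi_1> = (1/8)[1*(2)*conj(1) + 1*(-2)*conj(1) + 2*(0)*conj(1) + 2*(0)*conj(1) + 2*(0)*conj(1)]
      = (1/8)[(2) + (-2) + (0) + (0) + (0)] = 0/8 = 0
  <chi_5*chi_4, chi_2> = (1/8)[1*(2)*conj(1) + 1*(-2)*conj(1) + 2*(0)*conj(1) + 2*(0)*conj(-1) + 2*(0)*conj(-1)]
      = (1/8)[(2) + (-2) + (0) + (0) + (0)] = 0/8 = 0
  <chi_5*chi_4, chi_3> = (1/8)[1*(2)*conj(1) + 1*(-2)*conj(1) + 2*(0)*conj(-1) + 2*(0)*conj(1) + 2*(0)*conj(-1)]
      = (1/8)[(2) + (-2) + (0) + (0) + (0)] = 0/8 = 0
  <chi_5*chi_4, chi_4> = (1/8)[1*(2)*conj(1) + 1*(-2)*conj(1) + 2*(0)*conj(-1) + 2*(0)*conj(-1) + 2*(0)*conj(1)]
      = (1/8)[(2) + (-2) + (0) + (0) + (0)] = 0/8 = 0
  <chi_5*chi_4, chi_5> = (1/8)[1*(2)*conj(2) + 1*(-2)*conj(-2) + 2*(0)*conj(0) + 2*(0)*conj(0) + 2*(0)*conj(0)]
      = (1/8)[(4) + (4) + (0) + (0) + (0)] = 8/8 = 1
Hence the multiplicities are chi_5: 1. Dimension check: dim(chi_5)*dim(chi_4) = 2*1 = 2 and sum (mult * dim) = 1*2 = 2.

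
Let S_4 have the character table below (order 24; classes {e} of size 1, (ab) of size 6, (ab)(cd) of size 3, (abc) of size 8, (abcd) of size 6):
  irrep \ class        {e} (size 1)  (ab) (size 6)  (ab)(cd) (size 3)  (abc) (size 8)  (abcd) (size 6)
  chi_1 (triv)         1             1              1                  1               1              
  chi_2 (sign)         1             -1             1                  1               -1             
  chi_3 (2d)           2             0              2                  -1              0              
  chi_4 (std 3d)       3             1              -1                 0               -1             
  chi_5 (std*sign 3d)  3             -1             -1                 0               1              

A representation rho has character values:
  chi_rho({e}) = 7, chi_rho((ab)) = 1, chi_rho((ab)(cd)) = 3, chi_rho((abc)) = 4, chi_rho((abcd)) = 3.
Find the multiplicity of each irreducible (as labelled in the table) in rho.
Multiplicities: chi_1: 3, chi_2: 1, chi_3: 0, chi_4: 0, chi_5: 1.

Working: Use <chi_rho, chi> = (1/|G|) sum_C |C| * chi_rho(C) * conj(chi(C)) with |G| = 24 for each irreducible chi in the table:
  <chi_rho, chi_1> = (1/24)[1*(7)*conj(1) + 6*(1)*conj(1) + 3*(3)*conj(1) + 8*(4)*conj(1) + 6*(3)*conj(1)]
      = (1/24)[(7) + (6) + (9) + (32) + (18)] = 72/24 = 3
  <chi_rho, chi_2> = (1/24)[1*(7)*conj(1) + 6*(1)*conj(-1) + 3*(3)*conj(1) + 8*(4)*conj(1) + 6*(3)*conj(-1)]
      = (1/24)[(7) + (-6) + (9) + (32) + (-18)] = 24/24 = 1
  <chi_rho, chi_3> = (1/24)[1*(7)*conj(2) + 6*(1)*conj(0) + 3*(3)*conj(2) + 8*(4)*conj(-1) + 6*(3)*conj(0)]
      = (1/24)[(14) + (0) + (18) + (-32) + (0)] = 0/24 = 0
  <chi_rho, chi_4> = (1/24)[1*(7)*conj(3) + 6*(1)*conj(1) + 3*(3)*conj(-1) + 8*(4)*conj(0) + 6*(3)*conj(-1)]
      = (1/24)[(21) + (6) + (-9) + (0) + (-18)] = 0/24 = 0
  <chi_rho, chi_5> = (1/24)[1*(7)*conj(3) + 6*(1)*conj(-1) + 3*(3)*conj(-1) + 8*(4)*conj(0) + 6*(3)*conj(1)]
      = (1/24)[(21) + (-6) + (-9) + (0) + (18)] = 24/24 = 1
Dimension check: dim(rho) = sum (mult * dim) = 3*1 + 1*1 + 0*2 + 0*3 + 1*3 = 7 = chi_rho(e) = 7.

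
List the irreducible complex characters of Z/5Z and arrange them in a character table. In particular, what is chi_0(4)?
Character table of Z/5Z (irreps indexed chi_0,...,chi_4 with chi_k(m) = zeta_5^(k*m), zeta_5 = exp(2*pi*i/5)):
  irrep \ class  {0} (size 1)  {1} (size 1)    {2} (size 1)    {3} (size 1)    {4} (size 1)  
  chi_0          1             1               1               1               1             
  chi_1          1             exp(2*I*pi/5)   exp(4*I*pi/5)   exp(-4*I*pi/5)  exp(-2*I*pi/5)
  chi_2          1             exp(4*I*pi/5)   exp(-2*I*pi/5)  exp(2*I*pi/5)   exp(-4*I*pi/5)
  chi_3          1             exp(-4*I*pi/5)  exp(2*I*pi/5)   exp(-2*I*pi/5)  exp(4*I*pi/5) 
  chi_4          1             exp(-2*I*pi/5)  exp(-4*I*pi/5)  exp(4*I*pi/5)   exp(2*I*pi/5) 

Spot check: chi_0(4) = zeta_5^(0*4) = zeta_5^0 = 1.

Argument: Z/5Z is abelian, so all 5 irreducible complex representations are 1-dimensional. They are given by chi_k(m) = zeta_5^(k*m) for k = 0,...,4. Row orthogonality: sum_m chi_k(m) conj(chi_l(m)) = 5 * [k = l].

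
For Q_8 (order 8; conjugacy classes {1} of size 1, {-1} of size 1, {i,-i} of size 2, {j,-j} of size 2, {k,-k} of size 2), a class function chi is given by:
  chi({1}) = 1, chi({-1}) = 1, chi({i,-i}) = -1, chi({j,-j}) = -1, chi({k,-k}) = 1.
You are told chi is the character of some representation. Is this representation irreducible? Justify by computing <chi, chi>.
Irreducible: <chi, chi> = 1.

Derivation: <chi, chi> = (1/|G|) sum_C |C| * |chi(C)|^2 = (1/8)[1*|1|^2 + 1*|1|^2 + 2*|-1|^2 + 2*|-1|^2 + 2*|1|^2]
  = (1/8)[(1) + (1) + (2) + (2) + (2)] = 8/8 = 1.
A character is irreducible iff <chi, chi> = 1, so this representation is irreducible.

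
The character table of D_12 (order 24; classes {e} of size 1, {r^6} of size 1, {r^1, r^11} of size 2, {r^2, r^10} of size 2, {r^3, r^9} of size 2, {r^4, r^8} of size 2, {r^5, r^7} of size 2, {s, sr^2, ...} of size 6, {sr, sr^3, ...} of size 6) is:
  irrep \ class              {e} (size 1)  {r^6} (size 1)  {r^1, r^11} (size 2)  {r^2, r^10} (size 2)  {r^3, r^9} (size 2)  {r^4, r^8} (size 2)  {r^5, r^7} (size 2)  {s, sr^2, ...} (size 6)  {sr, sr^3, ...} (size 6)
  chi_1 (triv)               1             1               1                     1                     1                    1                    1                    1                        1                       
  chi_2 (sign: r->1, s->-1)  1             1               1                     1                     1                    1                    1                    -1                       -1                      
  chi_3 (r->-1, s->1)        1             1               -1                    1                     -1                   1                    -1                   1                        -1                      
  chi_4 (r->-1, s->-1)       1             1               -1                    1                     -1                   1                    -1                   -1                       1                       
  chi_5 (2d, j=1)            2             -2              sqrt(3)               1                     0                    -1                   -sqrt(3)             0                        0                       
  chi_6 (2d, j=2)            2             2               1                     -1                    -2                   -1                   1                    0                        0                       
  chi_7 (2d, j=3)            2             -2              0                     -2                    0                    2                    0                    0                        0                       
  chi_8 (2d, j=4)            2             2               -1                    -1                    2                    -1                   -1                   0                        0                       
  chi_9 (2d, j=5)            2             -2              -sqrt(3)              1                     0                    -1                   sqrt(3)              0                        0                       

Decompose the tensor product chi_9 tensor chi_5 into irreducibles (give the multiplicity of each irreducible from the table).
chi_9 tensor chi_5 = chi_3 + chi_4 + chi_8 (all other irreducibles have multiplicity 0).

Details: The character of a tensor product is the pointwise product (chi_9 * chi_5)(C) = chi_9(C) * chi_5(C):
  {e}: (2)*(2), {r^6}: (-2)*(-2), {r^1, r^11}: (-sqrt(3))*(sqrt(3)), {r^2, r^10}: (1)*(1), {r^3, r^9}: (0)*(0), {r^4, r^8}: (-1)*(-1), {r^5, r^7}: (sqrt(3))*(-sqrt(3)), {s, sr^2, ...}: (0)*(0), {sr, sr^3, ...}: (0)*(0)
so (chi_9 * chi_5) takes values
  {e} -> 4, {r^6} -> 4, {r^1, r^11} -> -3, {r^2, r^10} -> 1, {r^3, r^9} -> 0, {r^4, r^8} -> 1, {r^5, r^7} -> -3, {s, sr^2, ...} -> 0, {sr, sr^3, ...} -> 0.
Now take the inner product of this character with each irreducible chi from the table, <chi_9*chi_5, chi> = (1/24) sum_C |C| (chi_9*chi_5)(C) conj(chi(C)):
  <chi_9*chi_5, chi_1> = (1/24)[1*(4)*conj(1) + 1*(4)*conj(1) + 2*(-3)*conj(1) + 2*(1)*conj(1) + 2*(0)*conj(1) + 2*(1)*conj(1) + 2*(-3)*conj(1) + 6*(0)*conj(1) + 6*(0)*conj(1)]
      = (1/24)[(4) + (4) + (-6) + (2) + (0) + (2) + (-6) + (0) + (0)] = 0/24 = 0
  <chi_9*chi_5, chi_2> = (1/24)[1*(4)*conj(1) + 1*(4)*conj(1) + 2*(-3)*conj(1) + 2*(1)*conj(1) + 2*(0)*conj(1) + 2*(1)*conj(1) + 2*(-3)*conj(1) + 6*(0)*conj(-1) + 6*(0)*conj(-1)]
      = (1/24)[(4) + (4) + (-6) + (2) + (0) + (2) + (-6) + (0) + (0)] = 0/24 = 0
  <chi_9*chi_5, chi_3> = (1/24)[1*(4)*conj(1) + 1*(4)*conj(1) + 2*(-3)*conj(-1) + 2*(1)*conj(1) + 2*(0)*conj(-1) + 2*(1)*conj(1) + 2*(-3)*conj(-1) + 6*(0)*conj(1) + 6*(0)*conj(-1)]
      = (1/24)[(4) + (4) + (6) + (2) + (0) + (2) + (6) + (0) + (0)] = 24/24 = 1
  <chi_9*chi_5, chi_4> = (1/24)[1*(4)*conj(1) + 1*(4)*conj(1) + 2*(-3)*conj(-1) + 2*(1)*conj(1) + 2*(0)*conj(-1) + 2*(1)*conj(1) + 2*(-3)*conj(-1) + 6*(0)*conj(-1) + 6*(0)*conj(1)]
      = (1/24)[(4) + (4) + (6) + (2) + (0) + (2) + (6) + (0) + (0)] = 24/24 = 1
  <chi_9*chi_5, chi_5> = (1/24)[1*(4)*conj(2) + 1*(4)*conj(-2) + 2*(-3)*conj(sqrt(3)) + 2*(1)*conj(1) + 2*(0)*conj(0) + 2*(1)*conj(-1) + 2*(-3)*conj(-sqrt(3)) + 6*(0)*conj(0) + 6*(0)*conj(0)]
      = (1/24)[(8) + (-8) + (-6*sqrt(3)) + (2) + (0) + (-2) + (6*sqrt(3)) + (0) + (0)] = 0/24 = 0
  <chi_9*chi_5, chi_6> = (1/24)[1*(4)*conj(2) + 1*(4)*conj(2) + 2*(-3)*conj(1) + 2*(1)*conj(-1) + 2*(0)*conj(-2) + 2*(1)*conj(-1) + 2*(-3)*conj(1) + 6*(0)*conj(0) + 6*(0)*conj(0)]
      = (1/24)[(8) + (8) + (-6) + (-2) + (0) + (-2) + (-6) + (0) + (0)] = 0/24 = 0
  <chi_9*chi_5, chi_7> = (1/24)[1*(4)*conj(2) + 1*(4)*conj(-2) + 2*(-3)*conj(0) + 2*(1)*conj(-2) + 2*(0)*conj(0) + 2*(1)*conj(2) + 2*(-3)*conj(0) + 6*(0)*conj(0) + 6*(0)*conj(0)]
      = (1/24)[(8) + (-8) + (0) + (-4) + (0) + (4) + (0) + (0) + (0)] = 0/24 = 0
  <chi_9*chi_5, chi_8> = (1/24)[1*(4)*conj(2) + 1*(4)*conj(2) + 2*(-3)*conj(-1) + 2*(1)*conj(-1) + 2*(0)*conj(2) + 2*(1)*conj(-1) + 2*(-3)*conj(-1) + 6*(0)*conj(0) + 6*(0)*conj(0)]
      = (1/24)[(8) + (8) + (6) + (-2) + (0) + (-2) + (6) + (0) + (0)] = 24/24 = 1
  <chi_9*chi_5, chi_9> = (1/24)[1*(4)*conj(2) + 1*(4)*conj(-2) + 2*(-3)*conj(-sqrt(3)) + 2*(1)*conj(1) + 2*(0)*conj(0) + 2*(1)*conj(-1) + 2*(-3)*conj(sqrt(3)) + 6*(0)*conj(0) + 6*(0)*conj(0)]
      = (1/24)[(8) + (-8) + (6*sqrt(3)) + (2) + (0) + (-2) + (-6*sqrt(3)) + (0) + (0)] = 0/24 = 0
Hence the multiplicities are chi_3: 1, chi_4: 1, chi_8: 1. Dimension check: dim(chi_9)*dim(chi_5) = 2*2 = 4 and sum (mult * dim) = 1*1 + 1*1 + 1*2 = 4.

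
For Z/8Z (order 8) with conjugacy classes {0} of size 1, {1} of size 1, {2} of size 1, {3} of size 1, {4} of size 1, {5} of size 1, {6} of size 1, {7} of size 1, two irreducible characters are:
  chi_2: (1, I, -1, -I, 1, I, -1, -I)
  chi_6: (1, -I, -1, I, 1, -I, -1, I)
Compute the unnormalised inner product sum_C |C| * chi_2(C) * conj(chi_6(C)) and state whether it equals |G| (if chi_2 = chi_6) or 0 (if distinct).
Sum = 0; so <chi_2, chi_6> = 0 (distinct irreducibles are orthogonal).

Solution. Compute term by term over conjugacy classes (|C| * chi_2(C) * conj(chi_6(C))):
  1*(1)*conj(1) + 1*(I)*conj(-I) + 1*(-1)*conj(-1) + 1*(-I)*conj(I) + 1*(1)*conj(1) + 1*(I)*conj(-I) + 1*(-1)*conj(-1) + 1*(-I)*conj(I)
  = (1) + (-1) + (1) + (-1) + (1) + (-1) + (1) + (-1)
  = 0.
(Exp terms are combined using exp(i*s)*conj(exp(i*t)) = exp(i*(s-t)), and sums of them are collapsed using the identity that for every m > 1 the m distinct m-th roots of unity sum to 0, e.g. 1 + exp(2*I*pi/3) + exp(-2*I*pi/3) = 0.)
Dividing by |G| = 8 gives 0/8 = 0, matching the row-orthogonality relation <chi_2, chi_6> = [chi_2 = chi_6].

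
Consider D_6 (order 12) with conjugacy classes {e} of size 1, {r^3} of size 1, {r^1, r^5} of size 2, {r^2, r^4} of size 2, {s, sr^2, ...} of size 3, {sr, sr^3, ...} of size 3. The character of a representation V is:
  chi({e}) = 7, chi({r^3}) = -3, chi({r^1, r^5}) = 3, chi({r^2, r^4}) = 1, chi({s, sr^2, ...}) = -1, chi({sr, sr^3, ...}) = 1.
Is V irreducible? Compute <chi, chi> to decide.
Not irreducible (reducible): <chi, chi> = 7 > 1.

Why: <chi, chi> = (1/|G|) sum_C |C| * |chi(C)|^2 = (1/12)[1*|7|^2 + 1*|-3|^2 + 2*|3|^2 + 2*|1|^2 + 3*|-1|^2 + 3*|1|^2]
  = (1/12)[(49) + (9) + (18) + (2) + (3) + (3)] = 84/12 = 7.
A character is irreducible iff <chi, chi> = 1, so this representation is reducible.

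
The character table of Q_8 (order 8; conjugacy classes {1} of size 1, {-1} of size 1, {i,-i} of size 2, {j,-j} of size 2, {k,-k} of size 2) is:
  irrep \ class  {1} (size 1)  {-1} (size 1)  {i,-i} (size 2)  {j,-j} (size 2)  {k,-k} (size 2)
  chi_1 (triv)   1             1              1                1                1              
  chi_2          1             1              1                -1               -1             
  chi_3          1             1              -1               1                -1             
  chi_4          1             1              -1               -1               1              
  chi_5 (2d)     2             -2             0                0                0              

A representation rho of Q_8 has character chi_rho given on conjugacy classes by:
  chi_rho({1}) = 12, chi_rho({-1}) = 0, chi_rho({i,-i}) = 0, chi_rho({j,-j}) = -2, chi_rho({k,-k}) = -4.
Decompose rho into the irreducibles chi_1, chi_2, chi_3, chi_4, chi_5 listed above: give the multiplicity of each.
Multiplicities: chi_1: 0, chi_2: 3, chi_3: 2, chi_4: 1, chi_5: 3.

Solution. Use <chi_rho, chi> = (1/|G|) sum_C |C| * chi_rho(C) * conj(chi(C)) with |G| = 8 for each irreducible chi in the table:
  <chi_rho, chi_1> = (1/8)[1*(12)*conj(1) + 1*(0)*conj(1) + 2*(0)*conj(1) + 2*(-2)*conj(1) + 2*(-4)*conj(1)]
      = (1/8)[(12) + (0) + (0) + (-4) + (-8)] = 0/8 = 0
  <chi_rho, chi_2> = (1/8)[1*(12)*conj(1) + 1*(0)*conj(1) + 2*(0)*conj(1) + 2*(-2)*conj(-1) + 2*(-4)*conj(-1)]
      = (1/8)[(12) + (0) + (0) + (4) + (8)] = 24/8 = 3
  <chi_rho, chi_3> = (1/8)[1*(12)*conj(1) + 1*(0)*conj(1) + 2*(0)*conj(-1) + 2*(-2)*conj(1) + 2*(-4)*conj(-1)]
      = (1/8)[(12) + (0) + (0) + (-4) + (8)] = 16/8 = 2
  <chi_rho, chi_4> = (1/8)[1*(12)*conj(1) + 1*(0)*conj(1) + 2*(0)*conj(-1) + 2*(-2)*conj(-1) + 2*(-4)*conj(1)]
      = (1/8)[(12) + (0) + (0) + (4) + (-8)] = 8/8 = 1
  <chi_rho, chi_5> = (1/8)[1*(12)*conj(2) + 1*(0)*conj(-2) + 2*(0)*conj(0) + 2*(-2)*conj(0) + 2*(-4)*conj(0)]
      = (1/8)[(24) + (0) + (0) + (0) + (0)] = 24/8 = 3
Dimension check: dim(rho) = sum (mult * dim) = 0*1 + 3*1 + 2*1 + 1*1 + 3*2 = 12 = chi_rho(e) = 12.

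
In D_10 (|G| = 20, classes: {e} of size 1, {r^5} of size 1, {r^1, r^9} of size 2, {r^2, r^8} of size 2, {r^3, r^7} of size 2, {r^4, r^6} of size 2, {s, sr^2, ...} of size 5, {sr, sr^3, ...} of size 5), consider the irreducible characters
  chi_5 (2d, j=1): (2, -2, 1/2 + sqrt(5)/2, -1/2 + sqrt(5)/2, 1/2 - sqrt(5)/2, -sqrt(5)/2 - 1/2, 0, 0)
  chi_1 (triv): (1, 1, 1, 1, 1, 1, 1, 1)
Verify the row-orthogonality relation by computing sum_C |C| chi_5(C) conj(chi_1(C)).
Sum = 0; so <chi_5, chi_1> = 0 (distinct irreducibles are orthogonal).

Details: Compute term by term over conjugacy classes (|C| * chi_5(C) * conj(chi_1(C))):
  1*(2)*conj(1) + 1*(-2)*conj(1) + 2*(1/2 + sqrt(5)/2)*conj(1) + 2*(-1/2 + sqrt(5)/2)*conj(1) + 2*(1/2 - sqrt(5)/2)*conj(1) + 2*(-sqrt(5)/2 - 1/2)*conj(1) + 5*(0)*conj(1) + 5*(0)*conj(1)
  = (2) + (-2) + (1 + sqrt(5)) + (-1 + sqrt(5)) + (1 - sqrt(5)) + (-sqrt(5) - 1) + (0) + (0)
  = 0.
Dividing by |G| = 20 gives 0/20 = 0, matching the row-orthogonality relation <chi_5, chi_1> = [chi_5 = chi_1].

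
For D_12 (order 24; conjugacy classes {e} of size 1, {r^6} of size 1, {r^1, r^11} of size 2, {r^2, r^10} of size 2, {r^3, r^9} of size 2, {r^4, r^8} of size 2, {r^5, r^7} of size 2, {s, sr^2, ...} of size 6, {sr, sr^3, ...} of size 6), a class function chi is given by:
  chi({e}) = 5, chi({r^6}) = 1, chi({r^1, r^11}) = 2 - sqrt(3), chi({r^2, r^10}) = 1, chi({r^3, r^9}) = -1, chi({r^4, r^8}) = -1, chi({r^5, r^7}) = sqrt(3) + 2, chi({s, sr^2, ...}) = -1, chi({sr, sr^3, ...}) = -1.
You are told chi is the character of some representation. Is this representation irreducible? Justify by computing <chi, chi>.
Not irreducible (reducible): <chi, chi> = 3 > 1.

Derivation: <chi, chi> = (1/|G|) sum_C |C| * |chi(C)|^2 = (1/24)[1*|5|^2 + 1*|1|^2 + 2*|2 - sqrt(3)|^2 + 2*|1|^2 + 2*|-1|^2 + 2*|-1|^2 + 2*|sqrt(3) + 2|^2 + 6*|-1|^2 + 6*|-1|^2]
  = (1/24)[(25) + (1) + (14 - 8*sqrt(3)) + (2) + (2) + (2) + (8*sqrt(3) + 14) + (6) + (6)] = 72/24 = 3.
A character is irreducible iff <chi, chi> = 1, so this representation is reducible.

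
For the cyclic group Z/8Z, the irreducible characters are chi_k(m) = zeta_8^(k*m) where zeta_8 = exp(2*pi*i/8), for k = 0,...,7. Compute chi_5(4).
chi_5(4) = zeta_8^20 = -1

Justification: chi_5(4) = zeta_8^(5*4) = zeta_8^20. Since zeta_8^8 = 1, this equals zeta_8^4 = exp(2*pi*i*4/8) = -1.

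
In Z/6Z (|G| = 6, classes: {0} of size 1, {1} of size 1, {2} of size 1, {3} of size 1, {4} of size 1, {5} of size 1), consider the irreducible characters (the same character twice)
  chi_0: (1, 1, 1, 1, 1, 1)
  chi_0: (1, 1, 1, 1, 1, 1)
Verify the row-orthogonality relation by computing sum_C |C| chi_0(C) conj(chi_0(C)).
Sum = 6 = |G| = 6; so <chi_0, chi_0> = 1 (norm-1 confirms irreducibility).

Proof sketch: Compute term by term over conjugacy classes (|C| * chi_0(C) * conj(chi_0(C))):
  1*(1)*conj(1) + 1*(1)*conj(1) + 1*(1)*conj(1) + 1*(1)*conj(1) + 1*(1)*conj(1) + 1*(1)*conj(1)
  = (1) + (1) + (1) + (1) + (1) + (1)
  = 6.
(Exp terms are combined using exp(i*s)*conj(exp(i*t)) = exp(i*(s-t)), and sums of them are collapsed using the identity that for every m > 1 the m distinct m-th roots of unity sum to 0, e.g. 1 + exp(2*I*pi/3) + exp(-2*I*pi/3) = 0.)
Dividing by |G| = 6 gives 6/6 = 1, matching the row-orthogonality relation <chi_0, chi_0> = [chi_0 = chi_0].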